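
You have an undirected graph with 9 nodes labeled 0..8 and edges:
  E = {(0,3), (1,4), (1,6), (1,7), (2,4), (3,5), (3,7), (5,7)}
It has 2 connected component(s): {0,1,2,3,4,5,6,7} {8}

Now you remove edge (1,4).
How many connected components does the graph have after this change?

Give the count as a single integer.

Initial component count: 2
Remove (1,4): it was a bridge. Count increases: 2 -> 3.
  After removal, components: {0,1,3,5,6,7} {2,4} {8}
New component count: 3

Answer: 3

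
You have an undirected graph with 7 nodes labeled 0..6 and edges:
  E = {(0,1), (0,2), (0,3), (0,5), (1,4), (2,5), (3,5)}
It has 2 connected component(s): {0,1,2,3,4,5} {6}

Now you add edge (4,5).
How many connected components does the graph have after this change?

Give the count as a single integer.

Answer: 2

Derivation:
Initial component count: 2
Add (4,5): endpoints already in same component. Count unchanged: 2.
New component count: 2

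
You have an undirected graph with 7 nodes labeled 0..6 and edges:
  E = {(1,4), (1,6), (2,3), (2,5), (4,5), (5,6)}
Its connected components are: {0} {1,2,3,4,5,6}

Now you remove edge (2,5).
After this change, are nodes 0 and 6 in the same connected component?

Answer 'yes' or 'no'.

Initial components: {0} {1,2,3,4,5,6}
Removing edge (2,5): it was a bridge — component count 2 -> 3.
New components: {0} {1,4,5,6} {2,3}
Are 0 and 6 in the same component? no

Answer: no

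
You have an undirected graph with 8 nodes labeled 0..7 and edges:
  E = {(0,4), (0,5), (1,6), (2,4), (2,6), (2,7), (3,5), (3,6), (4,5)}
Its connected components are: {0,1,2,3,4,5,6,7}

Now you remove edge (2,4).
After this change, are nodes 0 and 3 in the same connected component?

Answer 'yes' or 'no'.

Answer: yes

Derivation:
Initial components: {0,1,2,3,4,5,6,7}
Removing edge (2,4): not a bridge — component count unchanged at 1.
New components: {0,1,2,3,4,5,6,7}
Are 0 and 3 in the same component? yes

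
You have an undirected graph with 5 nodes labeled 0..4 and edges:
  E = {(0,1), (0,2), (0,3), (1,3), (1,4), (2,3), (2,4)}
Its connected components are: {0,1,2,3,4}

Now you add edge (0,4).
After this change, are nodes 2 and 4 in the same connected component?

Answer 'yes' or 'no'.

Initial components: {0,1,2,3,4}
Adding edge (0,4): both already in same component {0,1,2,3,4}. No change.
New components: {0,1,2,3,4}
Are 2 and 4 in the same component? yes

Answer: yes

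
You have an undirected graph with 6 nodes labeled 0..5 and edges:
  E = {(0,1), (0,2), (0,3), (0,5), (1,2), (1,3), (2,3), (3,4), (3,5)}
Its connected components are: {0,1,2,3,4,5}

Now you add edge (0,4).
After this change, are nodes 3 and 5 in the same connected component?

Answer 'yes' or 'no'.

Initial components: {0,1,2,3,4,5}
Adding edge (0,4): both already in same component {0,1,2,3,4,5}. No change.
New components: {0,1,2,3,4,5}
Are 3 and 5 in the same component? yes

Answer: yes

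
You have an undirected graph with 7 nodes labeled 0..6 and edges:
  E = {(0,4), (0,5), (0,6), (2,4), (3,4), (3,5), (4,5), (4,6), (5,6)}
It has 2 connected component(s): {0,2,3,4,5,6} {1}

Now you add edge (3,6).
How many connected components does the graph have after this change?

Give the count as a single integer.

Answer: 2

Derivation:
Initial component count: 2
Add (3,6): endpoints already in same component. Count unchanged: 2.
New component count: 2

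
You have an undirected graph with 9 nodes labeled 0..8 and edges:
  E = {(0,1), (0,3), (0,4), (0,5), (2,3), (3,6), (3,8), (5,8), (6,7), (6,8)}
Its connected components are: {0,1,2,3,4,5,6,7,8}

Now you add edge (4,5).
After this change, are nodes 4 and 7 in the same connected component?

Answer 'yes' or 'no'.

Answer: yes

Derivation:
Initial components: {0,1,2,3,4,5,6,7,8}
Adding edge (4,5): both already in same component {0,1,2,3,4,5,6,7,8}. No change.
New components: {0,1,2,3,4,5,6,7,8}
Are 4 and 7 in the same component? yes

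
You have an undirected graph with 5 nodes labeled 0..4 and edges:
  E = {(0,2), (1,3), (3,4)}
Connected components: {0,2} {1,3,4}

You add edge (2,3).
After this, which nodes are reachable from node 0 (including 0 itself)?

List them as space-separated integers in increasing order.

Before: nodes reachable from 0: {0,2}
Adding (2,3): merges 0's component with another. Reachability grows.
After: nodes reachable from 0: {0,1,2,3,4}

Answer: 0 1 2 3 4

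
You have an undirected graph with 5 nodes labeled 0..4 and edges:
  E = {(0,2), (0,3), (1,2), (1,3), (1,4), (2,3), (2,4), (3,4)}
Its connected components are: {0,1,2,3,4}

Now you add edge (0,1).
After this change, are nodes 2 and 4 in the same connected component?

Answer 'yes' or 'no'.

Initial components: {0,1,2,3,4}
Adding edge (0,1): both already in same component {0,1,2,3,4}. No change.
New components: {0,1,2,3,4}
Are 2 and 4 in the same component? yes

Answer: yes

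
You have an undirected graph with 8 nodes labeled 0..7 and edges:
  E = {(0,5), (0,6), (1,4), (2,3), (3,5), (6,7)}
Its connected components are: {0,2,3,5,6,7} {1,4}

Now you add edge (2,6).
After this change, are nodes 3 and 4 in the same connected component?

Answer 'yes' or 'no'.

Initial components: {0,2,3,5,6,7} {1,4}
Adding edge (2,6): both already in same component {0,2,3,5,6,7}. No change.
New components: {0,2,3,5,6,7} {1,4}
Are 3 and 4 in the same component? no

Answer: no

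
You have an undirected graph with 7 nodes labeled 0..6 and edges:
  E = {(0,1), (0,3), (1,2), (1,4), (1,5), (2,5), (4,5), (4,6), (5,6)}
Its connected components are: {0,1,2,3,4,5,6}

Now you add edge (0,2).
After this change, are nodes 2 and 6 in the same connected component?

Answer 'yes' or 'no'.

Initial components: {0,1,2,3,4,5,6}
Adding edge (0,2): both already in same component {0,1,2,3,4,5,6}. No change.
New components: {0,1,2,3,4,5,6}
Are 2 and 6 in the same component? yes

Answer: yes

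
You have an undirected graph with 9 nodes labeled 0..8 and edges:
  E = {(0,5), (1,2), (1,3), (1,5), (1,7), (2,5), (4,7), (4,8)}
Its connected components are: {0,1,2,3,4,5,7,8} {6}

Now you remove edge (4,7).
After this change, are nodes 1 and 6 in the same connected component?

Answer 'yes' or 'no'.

Answer: no

Derivation:
Initial components: {0,1,2,3,4,5,7,8} {6}
Removing edge (4,7): it was a bridge — component count 2 -> 3.
New components: {0,1,2,3,5,7} {4,8} {6}
Are 1 and 6 in the same component? no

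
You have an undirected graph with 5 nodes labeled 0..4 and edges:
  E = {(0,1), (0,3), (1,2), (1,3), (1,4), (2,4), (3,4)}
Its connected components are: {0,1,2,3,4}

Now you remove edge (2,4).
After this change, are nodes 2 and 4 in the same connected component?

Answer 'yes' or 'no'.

Answer: yes

Derivation:
Initial components: {0,1,2,3,4}
Removing edge (2,4): not a bridge — component count unchanged at 1.
New components: {0,1,2,3,4}
Are 2 and 4 in the same component? yes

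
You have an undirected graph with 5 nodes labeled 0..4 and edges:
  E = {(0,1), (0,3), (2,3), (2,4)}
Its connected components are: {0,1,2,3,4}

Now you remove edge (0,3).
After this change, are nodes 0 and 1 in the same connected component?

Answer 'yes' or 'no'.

Answer: yes

Derivation:
Initial components: {0,1,2,3,4}
Removing edge (0,3): it was a bridge — component count 1 -> 2.
New components: {0,1} {2,3,4}
Are 0 and 1 in the same component? yes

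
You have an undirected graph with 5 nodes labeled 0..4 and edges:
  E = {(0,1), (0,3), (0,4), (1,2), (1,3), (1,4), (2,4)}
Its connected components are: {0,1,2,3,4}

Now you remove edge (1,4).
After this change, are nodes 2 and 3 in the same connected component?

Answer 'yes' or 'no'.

Initial components: {0,1,2,3,4}
Removing edge (1,4): not a bridge — component count unchanged at 1.
New components: {0,1,2,3,4}
Are 2 and 3 in the same component? yes

Answer: yes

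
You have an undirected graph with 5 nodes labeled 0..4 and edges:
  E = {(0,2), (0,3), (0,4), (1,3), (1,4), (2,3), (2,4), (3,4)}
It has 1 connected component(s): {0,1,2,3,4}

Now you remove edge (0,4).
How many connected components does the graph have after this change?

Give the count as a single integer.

Answer: 1

Derivation:
Initial component count: 1
Remove (0,4): not a bridge. Count unchanged: 1.
  After removal, components: {0,1,2,3,4}
New component count: 1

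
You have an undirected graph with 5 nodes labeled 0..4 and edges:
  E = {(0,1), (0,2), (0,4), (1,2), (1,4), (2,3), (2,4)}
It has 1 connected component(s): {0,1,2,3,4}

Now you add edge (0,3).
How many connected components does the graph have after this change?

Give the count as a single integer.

Initial component count: 1
Add (0,3): endpoints already in same component. Count unchanged: 1.
New component count: 1

Answer: 1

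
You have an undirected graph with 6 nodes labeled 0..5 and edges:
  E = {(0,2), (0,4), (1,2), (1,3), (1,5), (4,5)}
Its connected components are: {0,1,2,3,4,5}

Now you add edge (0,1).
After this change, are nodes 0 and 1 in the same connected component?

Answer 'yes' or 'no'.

Initial components: {0,1,2,3,4,5}
Adding edge (0,1): both already in same component {0,1,2,3,4,5}. No change.
New components: {0,1,2,3,4,5}
Are 0 and 1 in the same component? yes

Answer: yes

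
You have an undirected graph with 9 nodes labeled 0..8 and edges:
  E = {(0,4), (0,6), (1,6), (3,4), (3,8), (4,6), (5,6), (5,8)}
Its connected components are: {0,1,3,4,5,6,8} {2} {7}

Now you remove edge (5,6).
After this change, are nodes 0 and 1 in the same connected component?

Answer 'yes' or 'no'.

Initial components: {0,1,3,4,5,6,8} {2} {7}
Removing edge (5,6): not a bridge — component count unchanged at 3.
New components: {0,1,3,4,5,6,8} {2} {7}
Are 0 and 1 in the same component? yes

Answer: yes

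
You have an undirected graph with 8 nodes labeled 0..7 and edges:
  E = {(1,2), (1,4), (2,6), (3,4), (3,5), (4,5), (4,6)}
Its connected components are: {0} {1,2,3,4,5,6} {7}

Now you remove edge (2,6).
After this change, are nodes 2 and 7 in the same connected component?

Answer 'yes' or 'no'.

Initial components: {0} {1,2,3,4,5,6} {7}
Removing edge (2,6): not a bridge — component count unchanged at 3.
New components: {0} {1,2,3,4,5,6} {7}
Are 2 and 7 in the same component? no

Answer: no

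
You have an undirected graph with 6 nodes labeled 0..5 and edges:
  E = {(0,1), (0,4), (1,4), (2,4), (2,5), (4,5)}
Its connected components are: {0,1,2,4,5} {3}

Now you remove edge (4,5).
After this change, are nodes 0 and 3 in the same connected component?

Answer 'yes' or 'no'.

Answer: no

Derivation:
Initial components: {0,1,2,4,5} {3}
Removing edge (4,5): not a bridge — component count unchanged at 2.
New components: {0,1,2,4,5} {3}
Are 0 and 3 in the same component? no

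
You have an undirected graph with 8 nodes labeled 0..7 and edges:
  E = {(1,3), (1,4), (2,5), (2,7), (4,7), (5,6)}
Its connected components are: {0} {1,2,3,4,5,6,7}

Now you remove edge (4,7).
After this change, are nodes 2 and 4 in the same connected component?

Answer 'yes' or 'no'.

Answer: no

Derivation:
Initial components: {0} {1,2,3,4,5,6,7}
Removing edge (4,7): it was a bridge — component count 2 -> 3.
New components: {0} {1,3,4} {2,5,6,7}
Are 2 and 4 in the same component? no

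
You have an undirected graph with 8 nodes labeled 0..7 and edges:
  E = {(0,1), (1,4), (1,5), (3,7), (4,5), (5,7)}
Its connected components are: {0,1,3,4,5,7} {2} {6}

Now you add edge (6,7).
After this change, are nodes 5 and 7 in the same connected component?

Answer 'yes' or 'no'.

Initial components: {0,1,3,4,5,7} {2} {6}
Adding edge (6,7): merges {6} and {0,1,3,4,5,7}.
New components: {0,1,3,4,5,6,7} {2}
Are 5 and 7 in the same component? yes

Answer: yes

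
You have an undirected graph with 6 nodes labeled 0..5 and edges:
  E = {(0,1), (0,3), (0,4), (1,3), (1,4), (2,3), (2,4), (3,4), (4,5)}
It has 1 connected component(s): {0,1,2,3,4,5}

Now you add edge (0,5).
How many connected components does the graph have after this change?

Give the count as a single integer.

Initial component count: 1
Add (0,5): endpoints already in same component. Count unchanged: 1.
New component count: 1

Answer: 1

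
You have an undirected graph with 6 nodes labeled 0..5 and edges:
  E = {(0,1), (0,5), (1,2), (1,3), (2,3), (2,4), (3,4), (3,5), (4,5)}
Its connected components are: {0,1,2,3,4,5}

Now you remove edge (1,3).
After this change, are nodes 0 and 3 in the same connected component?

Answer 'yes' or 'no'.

Initial components: {0,1,2,3,4,5}
Removing edge (1,3): not a bridge — component count unchanged at 1.
New components: {0,1,2,3,4,5}
Are 0 and 3 in the same component? yes

Answer: yes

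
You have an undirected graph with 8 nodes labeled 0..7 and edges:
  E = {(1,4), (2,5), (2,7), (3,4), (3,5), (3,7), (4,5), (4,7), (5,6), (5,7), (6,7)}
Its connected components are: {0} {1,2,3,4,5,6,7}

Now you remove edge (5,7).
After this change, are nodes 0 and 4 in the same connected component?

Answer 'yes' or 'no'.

Initial components: {0} {1,2,3,4,5,6,7}
Removing edge (5,7): not a bridge — component count unchanged at 2.
New components: {0} {1,2,3,4,5,6,7}
Are 0 and 4 in the same component? no

Answer: no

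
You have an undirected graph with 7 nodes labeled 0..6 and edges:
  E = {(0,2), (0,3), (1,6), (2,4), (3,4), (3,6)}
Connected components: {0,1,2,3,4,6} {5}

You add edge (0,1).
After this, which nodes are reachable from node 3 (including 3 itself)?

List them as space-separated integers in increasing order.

Answer: 0 1 2 3 4 6

Derivation:
Before: nodes reachable from 3: {0,1,2,3,4,6}
Adding (0,1): both endpoints already in same component. Reachability from 3 unchanged.
After: nodes reachable from 3: {0,1,2,3,4,6}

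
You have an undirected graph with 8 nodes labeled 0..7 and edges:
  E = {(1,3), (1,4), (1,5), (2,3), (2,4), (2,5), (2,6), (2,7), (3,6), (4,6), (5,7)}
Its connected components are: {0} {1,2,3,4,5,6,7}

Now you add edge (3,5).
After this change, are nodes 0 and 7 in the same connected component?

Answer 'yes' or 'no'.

Answer: no

Derivation:
Initial components: {0} {1,2,3,4,5,6,7}
Adding edge (3,5): both already in same component {1,2,3,4,5,6,7}. No change.
New components: {0} {1,2,3,4,5,6,7}
Are 0 and 7 in the same component? no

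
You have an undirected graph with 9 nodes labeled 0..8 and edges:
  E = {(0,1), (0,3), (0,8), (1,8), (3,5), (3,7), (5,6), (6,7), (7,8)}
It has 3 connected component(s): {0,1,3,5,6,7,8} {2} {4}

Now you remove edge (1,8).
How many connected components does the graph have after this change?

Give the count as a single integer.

Answer: 3

Derivation:
Initial component count: 3
Remove (1,8): not a bridge. Count unchanged: 3.
  After removal, components: {0,1,3,5,6,7,8} {2} {4}
New component count: 3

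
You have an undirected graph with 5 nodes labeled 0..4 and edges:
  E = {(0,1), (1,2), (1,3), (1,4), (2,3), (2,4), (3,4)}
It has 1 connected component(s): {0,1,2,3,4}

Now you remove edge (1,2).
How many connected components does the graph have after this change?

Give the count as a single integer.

Initial component count: 1
Remove (1,2): not a bridge. Count unchanged: 1.
  After removal, components: {0,1,2,3,4}
New component count: 1

Answer: 1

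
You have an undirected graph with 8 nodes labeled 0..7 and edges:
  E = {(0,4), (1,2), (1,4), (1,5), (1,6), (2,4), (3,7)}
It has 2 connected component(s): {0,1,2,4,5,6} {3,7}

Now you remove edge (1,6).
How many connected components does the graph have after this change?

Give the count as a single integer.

Initial component count: 2
Remove (1,6): it was a bridge. Count increases: 2 -> 3.
  After removal, components: {0,1,2,4,5} {3,7} {6}
New component count: 3

Answer: 3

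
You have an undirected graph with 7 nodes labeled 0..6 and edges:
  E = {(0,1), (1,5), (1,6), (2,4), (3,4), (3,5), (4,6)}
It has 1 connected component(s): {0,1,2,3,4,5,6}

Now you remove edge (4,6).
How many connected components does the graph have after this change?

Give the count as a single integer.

Initial component count: 1
Remove (4,6): not a bridge. Count unchanged: 1.
  After removal, components: {0,1,2,3,4,5,6}
New component count: 1

Answer: 1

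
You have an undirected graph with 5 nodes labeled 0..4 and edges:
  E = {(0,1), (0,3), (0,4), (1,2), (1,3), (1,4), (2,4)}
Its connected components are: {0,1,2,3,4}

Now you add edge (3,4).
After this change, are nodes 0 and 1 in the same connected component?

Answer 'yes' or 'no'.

Initial components: {0,1,2,3,4}
Adding edge (3,4): both already in same component {0,1,2,3,4}. No change.
New components: {0,1,2,3,4}
Are 0 and 1 in the same component? yes

Answer: yes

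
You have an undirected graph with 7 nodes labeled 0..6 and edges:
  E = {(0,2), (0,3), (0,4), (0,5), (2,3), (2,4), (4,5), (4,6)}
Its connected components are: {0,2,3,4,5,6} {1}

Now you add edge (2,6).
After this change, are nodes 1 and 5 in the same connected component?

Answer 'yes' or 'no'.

Answer: no

Derivation:
Initial components: {0,2,3,4,5,6} {1}
Adding edge (2,6): both already in same component {0,2,3,4,5,6}. No change.
New components: {0,2,3,4,5,6} {1}
Are 1 and 5 in the same component? no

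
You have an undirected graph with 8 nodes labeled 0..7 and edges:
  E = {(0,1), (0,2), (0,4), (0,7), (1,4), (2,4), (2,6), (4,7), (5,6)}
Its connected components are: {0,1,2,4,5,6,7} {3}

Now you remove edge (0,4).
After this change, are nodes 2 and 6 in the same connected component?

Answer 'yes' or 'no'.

Answer: yes

Derivation:
Initial components: {0,1,2,4,5,6,7} {3}
Removing edge (0,4): not a bridge — component count unchanged at 2.
New components: {0,1,2,4,5,6,7} {3}
Are 2 and 6 in the same component? yes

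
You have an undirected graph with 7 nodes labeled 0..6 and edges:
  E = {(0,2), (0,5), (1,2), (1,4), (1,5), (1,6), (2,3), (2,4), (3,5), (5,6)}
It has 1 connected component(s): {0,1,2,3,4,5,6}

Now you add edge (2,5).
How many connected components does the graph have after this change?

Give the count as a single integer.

Initial component count: 1
Add (2,5): endpoints already in same component. Count unchanged: 1.
New component count: 1

Answer: 1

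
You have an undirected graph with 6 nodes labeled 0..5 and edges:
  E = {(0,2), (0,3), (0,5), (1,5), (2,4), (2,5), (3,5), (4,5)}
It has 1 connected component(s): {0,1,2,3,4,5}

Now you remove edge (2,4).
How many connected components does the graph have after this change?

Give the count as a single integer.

Initial component count: 1
Remove (2,4): not a bridge. Count unchanged: 1.
  After removal, components: {0,1,2,3,4,5}
New component count: 1

Answer: 1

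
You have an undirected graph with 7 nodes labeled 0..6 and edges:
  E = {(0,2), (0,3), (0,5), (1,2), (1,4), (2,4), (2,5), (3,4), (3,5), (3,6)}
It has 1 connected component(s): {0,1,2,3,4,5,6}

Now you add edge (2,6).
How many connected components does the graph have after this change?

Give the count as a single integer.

Answer: 1

Derivation:
Initial component count: 1
Add (2,6): endpoints already in same component. Count unchanged: 1.
New component count: 1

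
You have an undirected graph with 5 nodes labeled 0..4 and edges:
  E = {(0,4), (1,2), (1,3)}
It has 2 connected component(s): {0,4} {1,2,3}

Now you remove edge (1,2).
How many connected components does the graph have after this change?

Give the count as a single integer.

Initial component count: 2
Remove (1,2): it was a bridge. Count increases: 2 -> 3.
  After removal, components: {0,4} {1,3} {2}
New component count: 3

Answer: 3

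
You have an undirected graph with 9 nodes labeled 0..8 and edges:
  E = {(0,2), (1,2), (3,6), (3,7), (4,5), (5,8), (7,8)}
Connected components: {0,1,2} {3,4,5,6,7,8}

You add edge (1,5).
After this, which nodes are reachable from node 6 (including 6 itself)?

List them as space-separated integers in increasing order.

Before: nodes reachable from 6: {3,4,5,6,7,8}
Adding (1,5): merges 6's component with another. Reachability grows.
After: nodes reachable from 6: {0,1,2,3,4,5,6,7,8}

Answer: 0 1 2 3 4 5 6 7 8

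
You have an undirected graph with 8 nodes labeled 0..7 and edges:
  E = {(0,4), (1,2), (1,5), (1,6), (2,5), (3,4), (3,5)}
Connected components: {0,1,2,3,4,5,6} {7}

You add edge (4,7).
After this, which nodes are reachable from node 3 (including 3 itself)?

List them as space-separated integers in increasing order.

Answer: 0 1 2 3 4 5 6 7

Derivation:
Before: nodes reachable from 3: {0,1,2,3,4,5,6}
Adding (4,7): merges 3's component with another. Reachability grows.
After: nodes reachable from 3: {0,1,2,3,4,5,6,7}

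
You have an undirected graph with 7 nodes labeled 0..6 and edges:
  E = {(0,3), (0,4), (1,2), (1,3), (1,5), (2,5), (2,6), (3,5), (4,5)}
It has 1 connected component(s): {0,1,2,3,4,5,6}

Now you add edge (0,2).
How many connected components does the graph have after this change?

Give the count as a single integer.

Initial component count: 1
Add (0,2): endpoints already in same component. Count unchanged: 1.
New component count: 1

Answer: 1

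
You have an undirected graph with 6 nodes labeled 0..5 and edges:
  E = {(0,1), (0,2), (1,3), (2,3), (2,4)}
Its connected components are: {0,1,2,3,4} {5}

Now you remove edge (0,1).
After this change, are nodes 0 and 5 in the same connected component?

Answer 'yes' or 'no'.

Answer: no

Derivation:
Initial components: {0,1,2,3,4} {5}
Removing edge (0,1): not a bridge — component count unchanged at 2.
New components: {0,1,2,3,4} {5}
Are 0 and 5 in the same component? no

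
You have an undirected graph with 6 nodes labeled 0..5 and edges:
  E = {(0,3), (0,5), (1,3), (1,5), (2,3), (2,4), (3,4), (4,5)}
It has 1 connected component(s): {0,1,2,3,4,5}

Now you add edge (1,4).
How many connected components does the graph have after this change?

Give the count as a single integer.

Initial component count: 1
Add (1,4): endpoints already in same component. Count unchanged: 1.
New component count: 1

Answer: 1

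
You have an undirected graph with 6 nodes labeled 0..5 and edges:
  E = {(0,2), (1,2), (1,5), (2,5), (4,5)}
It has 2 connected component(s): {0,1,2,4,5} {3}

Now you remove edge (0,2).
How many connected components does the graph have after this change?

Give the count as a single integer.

Initial component count: 2
Remove (0,2): it was a bridge. Count increases: 2 -> 3.
  After removal, components: {0} {1,2,4,5} {3}
New component count: 3

Answer: 3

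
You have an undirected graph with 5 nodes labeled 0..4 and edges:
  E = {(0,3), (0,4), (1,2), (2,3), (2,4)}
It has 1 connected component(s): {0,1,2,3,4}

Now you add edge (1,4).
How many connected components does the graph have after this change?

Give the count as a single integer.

Initial component count: 1
Add (1,4): endpoints already in same component. Count unchanged: 1.
New component count: 1

Answer: 1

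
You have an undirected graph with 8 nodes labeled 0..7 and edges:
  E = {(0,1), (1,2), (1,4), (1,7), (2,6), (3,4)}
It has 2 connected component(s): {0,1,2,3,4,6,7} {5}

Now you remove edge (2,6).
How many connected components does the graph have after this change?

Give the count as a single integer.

Initial component count: 2
Remove (2,6): it was a bridge. Count increases: 2 -> 3.
  After removal, components: {0,1,2,3,4,7} {5} {6}
New component count: 3

Answer: 3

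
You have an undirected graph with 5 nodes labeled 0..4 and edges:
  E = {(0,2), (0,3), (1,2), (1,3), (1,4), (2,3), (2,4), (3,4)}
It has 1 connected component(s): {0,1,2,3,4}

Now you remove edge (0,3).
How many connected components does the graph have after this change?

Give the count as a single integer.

Answer: 1

Derivation:
Initial component count: 1
Remove (0,3): not a bridge. Count unchanged: 1.
  After removal, components: {0,1,2,3,4}
New component count: 1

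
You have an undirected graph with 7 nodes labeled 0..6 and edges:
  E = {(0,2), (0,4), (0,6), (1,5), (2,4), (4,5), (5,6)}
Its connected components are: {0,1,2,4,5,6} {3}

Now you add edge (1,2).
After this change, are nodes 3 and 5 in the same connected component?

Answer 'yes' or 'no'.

Answer: no

Derivation:
Initial components: {0,1,2,4,5,6} {3}
Adding edge (1,2): both already in same component {0,1,2,4,5,6}. No change.
New components: {0,1,2,4,5,6} {3}
Are 3 and 5 in the same component? no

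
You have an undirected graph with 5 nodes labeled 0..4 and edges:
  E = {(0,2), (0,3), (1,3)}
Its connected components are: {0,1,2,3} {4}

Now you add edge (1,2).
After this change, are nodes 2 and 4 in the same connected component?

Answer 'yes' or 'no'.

Answer: no

Derivation:
Initial components: {0,1,2,3} {4}
Adding edge (1,2): both already in same component {0,1,2,3}. No change.
New components: {0,1,2,3} {4}
Are 2 and 4 in the same component? no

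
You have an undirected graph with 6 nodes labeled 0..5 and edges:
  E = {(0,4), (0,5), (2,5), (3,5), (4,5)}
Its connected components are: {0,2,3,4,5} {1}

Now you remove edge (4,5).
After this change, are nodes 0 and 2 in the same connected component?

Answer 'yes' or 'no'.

Answer: yes

Derivation:
Initial components: {0,2,3,4,5} {1}
Removing edge (4,5): not a bridge — component count unchanged at 2.
New components: {0,2,3,4,5} {1}
Are 0 and 2 in the same component? yes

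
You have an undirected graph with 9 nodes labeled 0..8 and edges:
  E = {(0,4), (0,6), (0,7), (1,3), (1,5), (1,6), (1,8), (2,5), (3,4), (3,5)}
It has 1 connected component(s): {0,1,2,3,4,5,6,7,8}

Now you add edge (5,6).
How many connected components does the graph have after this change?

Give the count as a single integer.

Initial component count: 1
Add (5,6): endpoints already in same component. Count unchanged: 1.
New component count: 1

Answer: 1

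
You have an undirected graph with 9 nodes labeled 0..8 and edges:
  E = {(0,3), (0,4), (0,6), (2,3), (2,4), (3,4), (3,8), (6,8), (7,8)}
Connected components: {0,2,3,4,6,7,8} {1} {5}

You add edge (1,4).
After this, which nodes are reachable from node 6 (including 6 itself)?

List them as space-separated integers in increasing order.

Before: nodes reachable from 6: {0,2,3,4,6,7,8}
Adding (1,4): merges 6's component with another. Reachability grows.
After: nodes reachable from 6: {0,1,2,3,4,6,7,8}

Answer: 0 1 2 3 4 6 7 8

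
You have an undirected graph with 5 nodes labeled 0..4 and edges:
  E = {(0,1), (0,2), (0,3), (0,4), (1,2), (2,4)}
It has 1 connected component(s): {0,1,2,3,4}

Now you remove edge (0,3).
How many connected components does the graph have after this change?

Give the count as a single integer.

Initial component count: 1
Remove (0,3): it was a bridge. Count increases: 1 -> 2.
  After removal, components: {0,1,2,4} {3}
New component count: 2

Answer: 2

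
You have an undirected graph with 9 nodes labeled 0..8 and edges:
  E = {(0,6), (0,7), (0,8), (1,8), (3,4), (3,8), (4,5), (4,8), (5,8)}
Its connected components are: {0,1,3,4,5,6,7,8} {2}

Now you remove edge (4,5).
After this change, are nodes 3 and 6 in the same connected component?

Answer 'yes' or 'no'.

Initial components: {0,1,3,4,5,6,7,8} {2}
Removing edge (4,5): not a bridge — component count unchanged at 2.
New components: {0,1,3,4,5,6,7,8} {2}
Are 3 and 6 in the same component? yes

Answer: yes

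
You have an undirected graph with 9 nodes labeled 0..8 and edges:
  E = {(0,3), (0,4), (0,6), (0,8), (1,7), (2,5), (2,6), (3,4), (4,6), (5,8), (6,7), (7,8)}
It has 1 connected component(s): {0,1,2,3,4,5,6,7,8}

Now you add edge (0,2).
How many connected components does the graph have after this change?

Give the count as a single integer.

Initial component count: 1
Add (0,2): endpoints already in same component. Count unchanged: 1.
New component count: 1

Answer: 1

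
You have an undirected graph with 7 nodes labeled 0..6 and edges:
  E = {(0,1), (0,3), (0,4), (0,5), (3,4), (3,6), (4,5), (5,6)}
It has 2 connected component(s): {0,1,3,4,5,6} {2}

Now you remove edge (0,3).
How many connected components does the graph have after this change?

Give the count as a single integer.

Answer: 2

Derivation:
Initial component count: 2
Remove (0,3): not a bridge. Count unchanged: 2.
  After removal, components: {0,1,3,4,5,6} {2}
New component count: 2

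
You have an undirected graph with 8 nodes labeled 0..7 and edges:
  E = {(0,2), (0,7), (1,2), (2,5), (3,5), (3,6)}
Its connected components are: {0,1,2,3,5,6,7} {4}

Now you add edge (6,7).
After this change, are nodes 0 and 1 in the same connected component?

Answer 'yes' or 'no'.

Answer: yes

Derivation:
Initial components: {0,1,2,3,5,6,7} {4}
Adding edge (6,7): both already in same component {0,1,2,3,5,6,7}. No change.
New components: {0,1,2,3,5,6,7} {4}
Are 0 and 1 in the same component? yes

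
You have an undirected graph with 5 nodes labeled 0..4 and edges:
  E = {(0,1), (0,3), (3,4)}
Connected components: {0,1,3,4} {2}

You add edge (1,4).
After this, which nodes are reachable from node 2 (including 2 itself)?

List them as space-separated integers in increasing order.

Before: nodes reachable from 2: {2}
Adding (1,4): both endpoints already in same component. Reachability from 2 unchanged.
After: nodes reachable from 2: {2}

Answer: 2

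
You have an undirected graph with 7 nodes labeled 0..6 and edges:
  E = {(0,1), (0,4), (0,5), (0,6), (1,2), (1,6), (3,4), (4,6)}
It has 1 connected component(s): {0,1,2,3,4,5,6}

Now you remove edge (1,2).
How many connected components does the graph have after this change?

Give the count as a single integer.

Answer: 2

Derivation:
Initial component count: 1
Remove (1,2): it was a bridge. Count increases: 1 -> 2.
  After removal, components: {0,1,3,4,5,6} {2}
New component count: 2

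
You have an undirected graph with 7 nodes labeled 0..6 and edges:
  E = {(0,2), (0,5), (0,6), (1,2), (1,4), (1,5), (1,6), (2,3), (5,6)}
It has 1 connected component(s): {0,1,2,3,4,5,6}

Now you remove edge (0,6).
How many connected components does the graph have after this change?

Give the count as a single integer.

Answer: 1

Derivation:
Initial component count: 1
Remove (0,6): not a bridge. Count unchanged: 1.
  After removal, components: {0,1,2,3,4,5,6}
New component count: 1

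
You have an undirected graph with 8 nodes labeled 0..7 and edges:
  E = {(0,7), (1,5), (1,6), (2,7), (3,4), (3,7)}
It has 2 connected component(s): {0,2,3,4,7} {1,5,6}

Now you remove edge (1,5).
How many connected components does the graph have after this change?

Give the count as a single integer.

Initial component count: 2
Remove (1,5): it was a bridge. Count increases: 2 -> 3.
  After removal, components: {0,2,3,4,7} {1,6} {5}
New component count: 3

Answer: 3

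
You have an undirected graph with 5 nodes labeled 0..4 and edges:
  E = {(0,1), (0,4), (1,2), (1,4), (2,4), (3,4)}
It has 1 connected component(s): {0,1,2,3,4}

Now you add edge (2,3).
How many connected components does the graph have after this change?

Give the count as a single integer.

Answer: 1

Derivation:
Initial component count: 1
Add (2,3): endpoints already in same component. Count unchanged: 1.
New component count: 1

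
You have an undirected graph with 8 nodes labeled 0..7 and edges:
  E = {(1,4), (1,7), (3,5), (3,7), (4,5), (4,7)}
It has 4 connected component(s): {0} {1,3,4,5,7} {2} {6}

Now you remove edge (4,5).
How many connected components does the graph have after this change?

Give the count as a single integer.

Initial component count: 4
Remove (4,5): not a bridge. Count unchanged: 4.
  After removal, components: {0} {1,3,4,5,7} {2} {6}
New component count: 4

Answer: 4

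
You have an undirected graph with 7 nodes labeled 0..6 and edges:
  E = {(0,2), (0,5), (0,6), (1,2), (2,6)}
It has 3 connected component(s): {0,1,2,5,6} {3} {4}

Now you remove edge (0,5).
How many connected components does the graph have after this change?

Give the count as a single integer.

Answer: 4

Derivation:
Initial component count: 3
Remove (0,5): it was a bridge. Count increases: 3 -> 4.
  After removal, components: {0,1,2,6} {3} {4} {5}
New component count: 4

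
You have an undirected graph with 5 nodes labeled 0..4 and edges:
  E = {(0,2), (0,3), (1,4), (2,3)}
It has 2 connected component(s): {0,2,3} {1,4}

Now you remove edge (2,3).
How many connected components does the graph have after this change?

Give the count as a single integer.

Initial component count: 2
Remove (2,3): not a bridge. Count unchanged: 2.
  After removal, components: {0,2,3} {1,4}
New component count: 2

Answer: 2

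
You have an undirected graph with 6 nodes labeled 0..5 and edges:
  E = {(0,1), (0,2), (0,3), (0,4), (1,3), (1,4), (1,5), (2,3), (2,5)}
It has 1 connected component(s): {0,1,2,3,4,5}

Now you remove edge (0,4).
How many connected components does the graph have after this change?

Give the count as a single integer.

Answer: 1

Derivation:
Initial component count: 1
Remove (0,4): not a bridge. Count unchanged: 1.
  After removal, components: {0,1,2,3,4,5}
New component count: 1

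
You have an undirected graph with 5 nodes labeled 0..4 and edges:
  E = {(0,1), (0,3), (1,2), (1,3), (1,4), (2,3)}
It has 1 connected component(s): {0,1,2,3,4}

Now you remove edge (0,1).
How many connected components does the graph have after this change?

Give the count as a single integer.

Answer: 1

Derivation:
Initial component count: 1
Remove (0,1): not a bridge. Count unchanged: 1.
  After removal, components: {0,1,2,3,4}
New component count: 1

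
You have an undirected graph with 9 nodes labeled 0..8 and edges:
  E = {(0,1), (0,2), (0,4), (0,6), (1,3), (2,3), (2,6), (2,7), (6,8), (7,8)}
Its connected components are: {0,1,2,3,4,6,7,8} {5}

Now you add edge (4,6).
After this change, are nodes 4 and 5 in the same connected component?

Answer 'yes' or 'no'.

Initial components: {0,1,2,3,4,6,7,8} {5}
Adding edge (4,6): both already in same component {0,1,2,3,4,6,7,8}. No change.
New components: {0,1,2,3,4,6,7,8} {5}
Are 4 and 5 in the same component? no

Answer: no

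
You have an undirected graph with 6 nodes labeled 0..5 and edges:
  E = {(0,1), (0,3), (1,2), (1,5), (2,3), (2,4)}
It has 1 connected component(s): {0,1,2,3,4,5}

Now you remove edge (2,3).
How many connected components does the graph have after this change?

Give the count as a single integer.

Initial component count: 1
Remove (2,3): not a bridge. Count unchanged: 1.
  After removal, components: {0,1,2,3,4,5}
New component count: 1

Answer: 1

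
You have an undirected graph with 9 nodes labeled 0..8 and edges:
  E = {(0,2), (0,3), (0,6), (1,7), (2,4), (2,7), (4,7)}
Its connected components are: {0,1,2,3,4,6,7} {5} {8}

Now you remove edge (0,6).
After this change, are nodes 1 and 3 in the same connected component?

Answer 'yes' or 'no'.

Initial components: {0,1,2,3,4,6,7} {5} {8}
Removing edge (0,6): it was a bridge — component count 3 -> 4.
New components: {0,1,2,3,4,7} {5} {6} {8}
Are 1 and 3 in the same component? yes

Answer: yes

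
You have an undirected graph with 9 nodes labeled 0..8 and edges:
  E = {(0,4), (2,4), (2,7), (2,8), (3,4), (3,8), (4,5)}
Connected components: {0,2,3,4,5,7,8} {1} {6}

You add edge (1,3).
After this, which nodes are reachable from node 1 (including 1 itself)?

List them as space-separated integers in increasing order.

Answer: 0 1 2 3 4 5 7 8

Derivation:
Before: nodes reachable from 1: {1}
Adding (1,3): merges 1's component with another. Reachability grows.
After: nodes reachable from 1: {0,1,2,3,4,5,7,8}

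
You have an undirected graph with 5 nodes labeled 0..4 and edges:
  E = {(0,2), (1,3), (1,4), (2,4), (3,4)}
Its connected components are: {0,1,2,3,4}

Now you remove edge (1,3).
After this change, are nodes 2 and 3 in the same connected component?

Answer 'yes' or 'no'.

Initial components: {0,1,2,3,4}
Removing edge (1,3): not a bridge — component count unchanged at 1.
New components: {0,1,2,3,4}
Are 2 and 3 in the same component? yes

Answer: yes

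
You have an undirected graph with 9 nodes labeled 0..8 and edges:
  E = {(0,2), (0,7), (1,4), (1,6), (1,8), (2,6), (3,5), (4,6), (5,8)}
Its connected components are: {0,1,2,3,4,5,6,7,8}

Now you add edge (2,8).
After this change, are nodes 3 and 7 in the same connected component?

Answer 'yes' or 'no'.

Initial components: {0,1,2,3,4,5,6,7,8}
Adding edge (2,8): both already in same component {0,1,2,3,4,5,6,7,8}. No change.
New components: {0,1,2,3,4,5,6,7,8}
Are 3 and 7 in the same component? yes

Answer: yes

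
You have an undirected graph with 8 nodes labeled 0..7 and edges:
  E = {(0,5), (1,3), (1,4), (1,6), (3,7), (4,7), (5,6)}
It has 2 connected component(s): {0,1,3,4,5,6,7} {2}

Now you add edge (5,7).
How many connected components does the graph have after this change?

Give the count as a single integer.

Initial component count: 2
Add (5,7): endpoints already in same component. Count unchanged: 2.
New component count: 2

Answer: 2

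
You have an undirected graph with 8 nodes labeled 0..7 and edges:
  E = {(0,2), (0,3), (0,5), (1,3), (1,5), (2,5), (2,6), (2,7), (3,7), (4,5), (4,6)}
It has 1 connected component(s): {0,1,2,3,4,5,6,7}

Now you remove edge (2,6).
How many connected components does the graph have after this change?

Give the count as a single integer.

Initial component count: 1
Remove (2,6): not a bridge. Count unchanged: 1.
  After removal, components: {0,1,2,3,4,5,6,7}
New component count: 1

Answer: 1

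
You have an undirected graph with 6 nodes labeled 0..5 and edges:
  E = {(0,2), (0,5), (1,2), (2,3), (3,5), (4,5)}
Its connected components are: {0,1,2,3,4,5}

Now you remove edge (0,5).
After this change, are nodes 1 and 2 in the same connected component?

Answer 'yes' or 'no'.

Initial components: {0,1,2,3,4,5}
Removing edge (0,5): not a bridge — component count unchanged at 1.
New components: {0,1,2,3,4,5}
Are 1 and 2 in the same component? yes

Answer: yes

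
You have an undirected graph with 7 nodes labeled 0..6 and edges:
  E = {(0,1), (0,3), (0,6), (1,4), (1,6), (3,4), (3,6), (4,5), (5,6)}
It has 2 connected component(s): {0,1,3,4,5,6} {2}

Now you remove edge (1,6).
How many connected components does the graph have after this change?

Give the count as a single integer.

Answer: 2

Derivation:
Initial component count: 2
Remove (1,6): not a bridge. Count unchanged: 2.
  After removal, components: {0,1,3,4,5,6} {2}
New component count: 2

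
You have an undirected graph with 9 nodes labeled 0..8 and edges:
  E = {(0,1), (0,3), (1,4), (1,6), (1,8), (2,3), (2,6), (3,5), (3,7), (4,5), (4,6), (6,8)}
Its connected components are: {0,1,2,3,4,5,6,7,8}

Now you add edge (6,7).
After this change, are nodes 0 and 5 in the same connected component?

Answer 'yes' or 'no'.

Answer: yes

Derivation:
Initial components: {0,1,2,3,4,5,6,7,8}
Adding edge (6,7): both already in same component {0,1,2,3,4,5,6,7,8}. No change.
New components: {0,1,2,3,4,5,6,7,8}
Are 0 and 5 in the same component? yes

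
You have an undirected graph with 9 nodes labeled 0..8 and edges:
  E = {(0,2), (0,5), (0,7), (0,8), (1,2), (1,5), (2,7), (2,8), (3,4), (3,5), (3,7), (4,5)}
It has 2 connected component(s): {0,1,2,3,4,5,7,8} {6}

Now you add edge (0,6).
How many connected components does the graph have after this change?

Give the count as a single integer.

Initial component count: 2
Add (0,6): merges two components. Count decreases: 2 -> 1.
New component count: 1

Answer: 1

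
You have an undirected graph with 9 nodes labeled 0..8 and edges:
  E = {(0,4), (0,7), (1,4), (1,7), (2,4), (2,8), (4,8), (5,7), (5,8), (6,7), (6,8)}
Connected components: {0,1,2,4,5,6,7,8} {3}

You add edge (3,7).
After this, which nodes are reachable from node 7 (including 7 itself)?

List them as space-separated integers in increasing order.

Answer: 0 1 2 3 4 5 6 7 8

Derivation:
Before: nodes reachable from 7: {0,1,2,4,5,6,7,8}
Adding (3,7): merges 7's component with another. Reachability grows.
After: nodes reachable from 7: {0,1,2,3,4,5,6,7,8}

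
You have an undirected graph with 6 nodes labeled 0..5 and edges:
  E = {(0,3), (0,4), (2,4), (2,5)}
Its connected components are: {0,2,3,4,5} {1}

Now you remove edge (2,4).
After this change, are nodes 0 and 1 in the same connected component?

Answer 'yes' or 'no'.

Answer: no

Derivation:
Initial components: {0,2,3,4,5} {1}
Removing edge (2,4): it was a bridge — component count 2 -> 3.
New components: {0,3,4} {1} {2,5}
Are 0 and 1 in the same component? no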